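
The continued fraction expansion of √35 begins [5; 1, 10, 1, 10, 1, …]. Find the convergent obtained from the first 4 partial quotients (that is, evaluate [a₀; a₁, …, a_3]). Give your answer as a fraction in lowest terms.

Use the convergent recurrence hₖ = aₖ·hₖ₋₁ + hₖ₋₂ (and likewise for the denominators kₖ):
a_0 = 5: 5/1
a_1 = 1: 6/1
a_2 = 10: 65/11
a_3 = 1: 71/12

71/12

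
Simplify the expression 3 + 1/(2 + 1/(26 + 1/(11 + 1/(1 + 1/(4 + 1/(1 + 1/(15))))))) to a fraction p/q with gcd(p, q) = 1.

a_0 = 3: 3/1
a_1 = 2: 7/2
a_2 = 26: 185/53
a_3 = 11: 2042/585
a_4 = 1: 2227/638
a_5 = 4: 10950/3137
a_6 = 1: 13177/3775
a_7 = 15: 208605/59762

208605/59762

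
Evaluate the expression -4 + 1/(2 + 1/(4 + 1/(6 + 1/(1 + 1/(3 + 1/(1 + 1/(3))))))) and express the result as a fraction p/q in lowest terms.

-4261/1199

a_0 = -4: -4/1
a_1 = 2: -7/2
a_2 = 4: -32/9
a_3 = 6: -199/56
a_4 = 1: -231/65
a_5 = 3: -892/251
a_6 = 1: -1123/316
a_7 = 3: -4261/1199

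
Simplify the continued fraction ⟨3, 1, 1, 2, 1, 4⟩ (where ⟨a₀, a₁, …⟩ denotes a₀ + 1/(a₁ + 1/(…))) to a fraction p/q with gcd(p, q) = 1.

a_0 = 3: 3/1
a_1 = 1: 4/1
a_2 = 1: 7/2
a_3 = 2: 18/5
a_4 = 1: 25/7
a_5 = 4: 118/33

118/33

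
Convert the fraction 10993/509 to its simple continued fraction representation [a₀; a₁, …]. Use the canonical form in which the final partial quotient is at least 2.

[21; 1, 1, 2, 14, 7]

Repeatedly divide and take the remainder:
⌊10993/509⌋ = 21, remainder 304
⌊509/304⌋ = 1, remainder 205
⌊304/205⌋ = 1, remainder 99
⌊205/99⌋ = 2, remainder 7
⌊99/7⌋ = 14, remainder 1
⌊7/1⌋ = 7, remainder 0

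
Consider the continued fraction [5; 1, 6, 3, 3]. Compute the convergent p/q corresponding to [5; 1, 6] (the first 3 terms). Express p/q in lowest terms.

Compute successive convergents:
a_0 = 5: 5/1
a_1 = 1: 6/1
a_2 = 6: 41/7

41/7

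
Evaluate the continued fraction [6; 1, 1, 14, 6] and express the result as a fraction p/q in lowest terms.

1147/176

a_0 = 6: 6/1
a_1 = 1: 7/1
a_2 = 1: 13/2
a_3 = 14: 189/29
a_4 = 6: 1147/176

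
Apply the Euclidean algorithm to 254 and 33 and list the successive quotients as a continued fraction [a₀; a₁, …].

Repeatedly divide and take the remainder:
⌊254/33⌋ = 7, remainder 23
⌊33/23⌋ = 1, remainder 10
⌊23/10⌋ = 2, remainder 3
⌊10/3⌋ = 3, remainder 1
⌊3/1⌋ = 3, remainder 0

[7; 1, 2, 3, 3]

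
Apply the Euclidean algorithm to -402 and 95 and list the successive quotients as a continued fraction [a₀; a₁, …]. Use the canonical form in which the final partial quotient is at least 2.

-402 = -5·95 + 73, so a_0 = -5
95 = 1·73 + 22, so a_1 = 1
73 = 3·22 + 7, so a_2 = 3
22 = 3·7 + 1, so a_3 = 3
7 = 7·1 + 0, so a_4 = 7

[-5; 1, 3, 3, 7]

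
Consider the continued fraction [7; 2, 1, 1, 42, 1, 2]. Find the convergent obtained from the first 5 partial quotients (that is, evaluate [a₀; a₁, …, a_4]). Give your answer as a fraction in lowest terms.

1576/213

Start with 42.
1 + 1/(42/1) = 1 + 1/42 = 43/42
1 + 1/(43/42) = 1 + 42/43 = 85/43
2 + 1/(85/43) = 2 + 43/85 = 213/85
7 + 1/(213/85) = 7 + 85/213 = 1576/213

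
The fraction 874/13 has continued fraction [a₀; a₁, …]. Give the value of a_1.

Repeatedly divide and take the remainder:
874 = 67·13 + 3, so a_0 = 67
13 = 4·3 + 1, so a_1 = 4

4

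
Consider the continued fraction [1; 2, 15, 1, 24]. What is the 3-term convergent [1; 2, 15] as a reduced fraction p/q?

a_0 = 1: 1/1
a_1 = 2: 3/2
a_2 = 15: 46/31

46/31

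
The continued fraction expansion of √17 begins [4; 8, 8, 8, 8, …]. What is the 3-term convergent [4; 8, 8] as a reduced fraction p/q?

a_0 = 4: 4/1
a_1 = 8: 33/8
a_2 = 8: 268/65

268/65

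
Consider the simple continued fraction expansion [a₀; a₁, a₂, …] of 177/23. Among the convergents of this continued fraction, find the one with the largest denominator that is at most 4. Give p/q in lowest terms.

List convergents until the denominator exceeds the bound:
a_0 = 7: 7/1  (≤ bound)
a_1 = 1: 8/1  (≤ bound)
a_2 = 2: 23/3  (≤ bound)
a_3 = 3: 77/10  (> 4, stop)

23/3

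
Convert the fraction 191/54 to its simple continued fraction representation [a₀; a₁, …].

[3; 1, 1, 6, 4]

191 ÷ 54 → quotient 3, remainder 29
54 ÷ 29 → quotient 1, remainder 25
29 ÷ 25 → quotient 1, remainder 4
25 ÷ 4 → quotient 6, remainder 1
4 ÷ 1 → quotient 4, remainder 0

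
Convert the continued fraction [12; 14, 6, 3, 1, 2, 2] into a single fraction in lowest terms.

27859/2308

Start with 2.
2 + 1/(2/1) = 2 + 1/2 = 5/2
1 + 1/(5/2) = 1 + 2/5 = 7/5
3 + 1/(7/5) = 3 + 5/7 = 26/7
6 + 1/(26/7) = 6 + 7/26 = 163/26
14 + 1/(163/26) = 14 + 26/163 = 2308/163
12 + 1/(2308/163) = 12 + 163/2308 = 27859/2308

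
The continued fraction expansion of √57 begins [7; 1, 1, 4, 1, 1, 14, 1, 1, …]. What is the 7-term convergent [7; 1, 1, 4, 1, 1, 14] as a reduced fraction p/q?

Start with 14.
1 + 1/(14/1) = 1 + 1/14 = 15/14
1 + 1/(15/14) = 1 + 14/15 = 29/15
4 + 1/(29/15) = 4 + 15/29 = 131/29
1 + 1/(131/29) = 1 + 29/131 = 160/131
1 + 1/(160/131) = 1 + 131/160 = 291/160
7 + 1/(291/160) = 7 + 160/291 = 2197/291

2197/291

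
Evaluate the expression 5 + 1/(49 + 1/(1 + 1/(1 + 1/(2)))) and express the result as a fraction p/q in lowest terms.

1245/248

a_0 = 5: 5/1
a_1 = 49: 246/49
a_2 = 1: 251/50
a_3 = 1: 497/99
a_4 = 2: 1245/248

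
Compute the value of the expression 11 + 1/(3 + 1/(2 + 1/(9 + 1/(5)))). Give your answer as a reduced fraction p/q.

Build up convergents one term at a time:
a_0 = 11: 11/1
a_1 = 3: 34/3
a_2 = 2: 79/7
a_3 = 9: 745/66
a_4 = 5: 3804/337

3804/337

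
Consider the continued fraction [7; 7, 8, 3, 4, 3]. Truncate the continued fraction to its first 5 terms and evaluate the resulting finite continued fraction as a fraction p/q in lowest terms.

Collapse the nested fraction from the inside out:
Start with 4.
3 + 1/(4/1) = 3 + 1/4 = 13/4
8 + 1/(13/4) = 8 + 4/13 = 108/13
7 + 1/(108/13) = 7 + 13/108 = 769/108
7 + 1/(769/108) = 7 + 108/769 = 5491/769

5491/769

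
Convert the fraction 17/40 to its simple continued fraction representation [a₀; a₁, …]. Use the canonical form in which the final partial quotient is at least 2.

[0; 2, 2, 1, 5]

17 ÷ 40 → quotient 0, remainder 17
40 ÷ 17 → quotient 2, remainder 6
17 ÷ 6 → quotient 2, remainder 5
6 ÷ 5 → quotient 1, remainder 1
5 ÷ 1 → quotient 5, remainder 0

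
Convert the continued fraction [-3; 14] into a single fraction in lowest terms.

Start with 14.
-3 + 1/(14/1) = -3 + 1/14 = -41/14

-41/14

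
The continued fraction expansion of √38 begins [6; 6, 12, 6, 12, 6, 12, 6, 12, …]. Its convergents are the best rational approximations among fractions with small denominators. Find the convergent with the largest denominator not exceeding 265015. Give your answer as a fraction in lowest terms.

a_0 = 6: 6/1  (≤ bound)
a_1 = 6: 37/6  (≤ bound)
a_2 = 12: 450/73  (≤ bound)
a_3 = 6: 2737/444  (≤ bound)
a_4 = 12: 33294/5401  (≤ bound)
a_5 = 6: 202501/32850  (≤ bound)
a_6 = 12: 2463306/399601  (> 265015, stop)

202501/32850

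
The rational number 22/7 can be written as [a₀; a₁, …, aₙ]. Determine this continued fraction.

[3; 7]

Run the Euclidean algorithm, recording each quotient:
⌊22/7⌋ = 3, remainder 1
⌊7/1⌋ = 7, remainder 0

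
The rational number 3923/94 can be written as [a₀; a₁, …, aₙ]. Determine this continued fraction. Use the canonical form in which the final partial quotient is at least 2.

[41; 1, 2, 1, 3, 6]

3923 = 41·94 + 69, so a_0 = 41
94 = 1·69 + 25, so a_1 = 1
69 = 2·25 + 19, so a_2 = 2
25 = 1·19 + 6, so a_3 = 1
19 = 3·6 + 1, so a_4 = 3
6 = 6·1 + 0, so a_5 = 6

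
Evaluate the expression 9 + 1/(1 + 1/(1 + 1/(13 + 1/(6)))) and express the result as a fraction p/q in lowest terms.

1561/164

Build up convergents one term at a time:
a_0 = 9: 9/1
a_1 = 1: 10/1
a_2 = 1: 19/2
a_3 = 13: 257/27
a_4 = 6: 1561/164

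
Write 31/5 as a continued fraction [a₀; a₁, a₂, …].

⌊31/5⌋ = 6, remainder 1
⌊5/1⌋ = 5, remainder 0

[6; 5]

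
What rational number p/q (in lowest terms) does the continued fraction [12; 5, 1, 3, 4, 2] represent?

2666/219

Start with 2.
4 + 1/(2/1) = 4 + 1/2 = 9/2
3 + 1/(9/2) = 3 + 2/9 = 29/9
1 + 1/(29/9) = 1 + 9/29 = 38/29
5 + 1/(38/29) = 5 + 29/38 = 219/38
12 + 1/(219/38) = 12 + 38/219 = 2666/219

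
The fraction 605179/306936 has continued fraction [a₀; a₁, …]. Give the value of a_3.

Apply division with remainder until the remainder is 0:
⌊605179/306936⌋ = 1, remainder 298243
⌊306936/298243⌋ = 1, remainder 8693
⌊298243/8693⌋ = 34, remainder 2681
⌊8693/2681⌋ = 3, remainder 650

3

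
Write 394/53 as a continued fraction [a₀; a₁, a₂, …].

⌊394/53⌋ = 7, remainder 23
⌊53/23⌋ = 2, remainder 7
⌊23/7⌋ = 3, remainder 2
⌊7/2⌋ = 3, remainder 1
⌊2/1⌋ = 2, remainder 0

[7; 2, 3, 3, 2]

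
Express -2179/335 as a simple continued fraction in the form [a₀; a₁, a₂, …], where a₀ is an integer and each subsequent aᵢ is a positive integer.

⌊-2179/335⌋ = -7, remainder 166
⌊335/166⌋ = 2, remainder 3
⌊166/3⌋ = 55, remainder 1
⌊3/1⌋ = 3, remainder 0

[-7; 2, 55, 3]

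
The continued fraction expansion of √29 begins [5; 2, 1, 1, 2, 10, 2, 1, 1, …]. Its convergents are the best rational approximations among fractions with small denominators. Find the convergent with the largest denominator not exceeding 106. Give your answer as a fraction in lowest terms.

List convergents until the denominator exceeds the bound:
a_0 = 5: 5/1  (≤ bound)
a_1 = 2: 11/2  (≤ bound)
a_2 = 1: 16/3  (≤ bound)
a_3 = 1: 27/5  (≤ bound)
a_4 = 2: 70/13  (≤ bound)
a_5 = 10: 727/135  (> 106, stop)

70/13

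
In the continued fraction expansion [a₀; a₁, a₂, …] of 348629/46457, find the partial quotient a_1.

Apply division with remainder until the remainder is 0:
348629 ÷ 46457 → quotient 7, remainder 23430
46457 ÷ 23430 → quotient 1, remainder 23027

1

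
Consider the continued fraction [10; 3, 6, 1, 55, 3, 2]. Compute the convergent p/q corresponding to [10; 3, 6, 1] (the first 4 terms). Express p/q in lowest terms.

227/22

Start with 1.
6 + 1/(1/1) = 6 + 1/1 = 7/1
3 + 1/(7/1) = 3 + 1/7 = 22/7
10 + 1/(22/7) = 10 + 7/22 = 227/22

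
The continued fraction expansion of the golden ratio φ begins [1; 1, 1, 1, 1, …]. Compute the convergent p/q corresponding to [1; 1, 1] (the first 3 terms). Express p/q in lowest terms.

3/2

Starting at the tail and folding back:
Start with 1.
1 + 1/(1/1) = 1 + 1/1 = 2/1
1 + 1/(2/1) = 1 + 1/2 = 3/2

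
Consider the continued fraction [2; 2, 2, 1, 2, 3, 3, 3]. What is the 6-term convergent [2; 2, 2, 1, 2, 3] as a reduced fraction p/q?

155/64

a_0 = 2: 2/1
a_1 = 2: 5/2
a_2 = 2: 12/5
a_3 = 1: 17/7
a_4 = 2: 46/19
a_5 = 3: 155/64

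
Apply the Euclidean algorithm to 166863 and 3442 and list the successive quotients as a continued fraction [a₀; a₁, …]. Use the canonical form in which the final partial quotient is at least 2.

[48; 2, 11, 7, 1, 3, 1, 3]

Apply division with remainder until the remainder is 0:
⌊166863/3442⌋ = 48, remainder 1647
⌊3442/1647⌋ = 2, remainder 148
⌊1647/148⌋ = 11, remainder 19
⌊148/19⌋ = 7, remainder 15
⌊19/15⌋ = 1, remainder 4
⌊15/4⌋ = 3, remainder 3
⌊4/3⌋ = 1, remainder 1
⌊3/1⌋ = 3, remainder 0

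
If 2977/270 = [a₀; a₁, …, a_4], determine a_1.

38

Repeatedly divide and take the remainder:
2977 ÷ 270 → quotient 11, remainder 7
270 ÷ 7 → quotient 38, remainder 4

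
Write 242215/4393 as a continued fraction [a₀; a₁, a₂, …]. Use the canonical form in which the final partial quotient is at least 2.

⌊242215/4393⌋ = 55, remainder 600
⌊4393/600⌋ = 7, remainder 193
⌊600/193⌋ = 3, remainder 21
⌊193/21⌋ = 9, remainder 4
⌊21/4⌋ = 5, remainder 1
⌊4/1⌋ = 4, remainder 0

[55; 7, 3, 9, 5, 4]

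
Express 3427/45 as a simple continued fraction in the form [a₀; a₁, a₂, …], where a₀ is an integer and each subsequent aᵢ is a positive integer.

[76; 6, 2, 3]

3427 ÷ 45 → quotient 76, remainder 7
45 ÷ 7 → quotient 6, remainder 3
7 ÷ 3 → quotient 2, remainder 1
3 ÷ 1 → quotient 3, remainder 0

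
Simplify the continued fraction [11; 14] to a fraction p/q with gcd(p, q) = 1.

a_0 = 11: 11/1
a_1 = 14: 155/14

155/14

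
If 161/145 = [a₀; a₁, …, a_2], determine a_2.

16

Repeatedly divide and take the remainder:
⌊161/145⌋ = 1, remainder 16
⌊145/16⌋ = 9, remainder 1
⌊16/1⌋ = 16, remainder 0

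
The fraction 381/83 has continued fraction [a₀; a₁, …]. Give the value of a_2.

1

381 ÷ 83 → quotient 4, remainder 49
83 ÷ 49 → quotient 1, remainder 34
49 ÷ 34 → quotient 1, remainder 15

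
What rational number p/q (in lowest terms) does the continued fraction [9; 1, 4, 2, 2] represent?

265/27

Start with 2.
2 + 1/(2/1) = 2 + 1/2 = 5/2
4 + 1/(5/2) = 4 + 2/5 = 22/5
1 + 1/(22/5) = 1 + 5/22 = 27/22
9 + 1/(27/22) = 9 + 22/27 = 265/27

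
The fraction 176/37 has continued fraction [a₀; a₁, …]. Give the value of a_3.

176 ÷ 37 → quotient 4, remainder 28
37 ÷ 28 → quotient 1, remainder 9
28 ÷ 9 → quotient 3, remainder 1
9 ÷ 1 → quotient 9, remainder 0

9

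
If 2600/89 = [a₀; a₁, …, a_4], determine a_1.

4

Repeatedly divide and take the remainder:
2600 = 29·89 + 19, so a_0 = 29
89 = 4·19 + 13, so a_1 = 4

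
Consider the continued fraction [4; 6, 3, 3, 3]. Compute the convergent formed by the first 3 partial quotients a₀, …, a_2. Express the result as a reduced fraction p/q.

Start with 3.
6 + 1/(3/1) = 6 + 1/3 = 19/3
4 + 1/(19/3) = 4 + 3/19 = 79/19

79/19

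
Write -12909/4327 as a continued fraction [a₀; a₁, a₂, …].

-12909 = -3·4327 + 72, so a_0 = -3
4327 = 60·72 + 7, so a_1 = 60
72 = 10·7 + 2, so a_2 = 10
7 = 3·2 + 1, so a_3 = 3
2 = 2·1 + 0, so a_4 = 2

[-3; 60, 10, 3, 2]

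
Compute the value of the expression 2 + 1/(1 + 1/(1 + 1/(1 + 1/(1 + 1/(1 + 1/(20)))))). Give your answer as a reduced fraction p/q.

Starting at the tail and folding back:
Start with 20.
1 + 1/(20/1) = 1 + 1/20 = 21/20
1 + 1/(21/20) = 1 + 20/21 = 41/21
1 + 1/(41/21) = 1 + 21/41 = 62/41
1 + 1/(62/41) = 1 + 41/62 = 103/62
1 + 1/(103/62) = 1 + 62/103 = 165/103
2 + 1/(165/103) = 2 + 103/165 = 433/165

433/165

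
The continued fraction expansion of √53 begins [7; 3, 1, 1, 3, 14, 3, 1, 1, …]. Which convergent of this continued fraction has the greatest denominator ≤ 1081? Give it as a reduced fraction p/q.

2599/357

List convergents until the denominator exceeds the bound:
a_0 = 7: 7/1  (≤ bound)
a_1 = 3: 22/3  (≤ bound)
a_2 = 1: 29/4  (≤ bound)
a_3 = 1: 51/7  (≤ bound)
a_4 = 3: 182/25  (≤ bound)
a_5 = 14: 2599/357  (≤ bound)
a_6 = 3: 7979/1096  (> 1081, stop)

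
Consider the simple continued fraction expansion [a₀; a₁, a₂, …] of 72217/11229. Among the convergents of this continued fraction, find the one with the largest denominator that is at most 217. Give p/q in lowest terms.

List convergents until the denominator exceeds the bound:
a_0 = 6: 6/1  (≤ bound)
a_1 = 2: 13/2  (≤ bound)
a_2 = 3: 45/7  (≤ bound)
a_3 = 7: 328/51  (≤ bound)
a_4 = 4: 1357/211  (≤ bound)
a_5 = 1: 1685/262  (> 217, stop)

1357/211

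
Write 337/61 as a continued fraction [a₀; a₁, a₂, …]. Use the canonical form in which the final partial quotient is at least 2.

[5; 1, 1, 9, 1, 2]

Repeatedly divide and take the remainder:
⌊337/61⌋ = 5, remainder 32
⌊61/32⌋ = 1, remainder 29
⌊32/29⌋ = 1, remainder 3
⌊29/3⌋ = 9, remainder 2
⌊3/2⌋ = 1, remainder 1
⌊2/1⌋ = 2, remainder 0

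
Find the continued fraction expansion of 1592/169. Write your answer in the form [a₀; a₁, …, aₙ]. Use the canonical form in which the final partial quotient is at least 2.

1592 = 9·169 + 71, so a_0 = 9
169 = 2·71 + 27, so a_1 = 2
71 = 2·27 + 17, so a_2 = 2
27 = 1·17 + 10, so a_3 = 1
17 = 1·10 + 7, so a_4 = 1
10 = 1·7 + 3, so a_5 = 1
7 = 2·3 + 1, so a_6 = 2
3 = 3·1 + 0, so a_7 = 3

[9; 2, 2, 1, 1, 1, 2, 3]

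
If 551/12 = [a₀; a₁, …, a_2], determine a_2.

11

551 ÷ 12 → quotient 45, remainder 11
12 ÷ 11 → quotient 1, remainder 1
11 ÷ 1 → quotient 11, remainder 0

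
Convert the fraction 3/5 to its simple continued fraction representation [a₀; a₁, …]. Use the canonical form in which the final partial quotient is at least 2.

3 ÷ 5 → quotient 0, remainder 3
5 ÷ 3 → quotient 1, remainder 2
3 ÷ 2 → quotient 1, remainder 1
2 ÷ 1 → quotient 2, remainder 0

[0; 1, 1, 2]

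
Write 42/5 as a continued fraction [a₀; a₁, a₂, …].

[8; 2, 2]

42 = 8·5 + 2, so a_0 = 8
5 = 2·2 + 1, so a_1 = 2
2 = 2·1 + 0, so a_2 = 2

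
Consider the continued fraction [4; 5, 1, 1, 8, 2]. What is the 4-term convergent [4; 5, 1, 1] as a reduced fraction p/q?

a_0 = 4: 4/1
a_1 = 5: 21/5
a_2 = 1: 25/6
a_3 = 1: 46/11

46/11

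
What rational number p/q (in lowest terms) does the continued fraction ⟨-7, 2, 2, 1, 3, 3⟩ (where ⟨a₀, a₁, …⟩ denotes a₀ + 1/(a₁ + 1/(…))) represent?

Start with 3.
3 + 1/(3/1) = 3 + 1/3 = 10/3
1 + 1/(10/3) = 1 + 3/10 = 13/10
2 + 1/(13/10) = 2 + 10/13 = 36/13
2 + 1/(36/13) = 2 + 13/36 = 85/36
-7 + 1/(85/36) = -7 + 36/85 = -559/85

-559/85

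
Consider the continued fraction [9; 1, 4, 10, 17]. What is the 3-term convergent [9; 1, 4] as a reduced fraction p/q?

Compute successive convergents:
a_0 = 9: 9/1
a_1 = 1: 10/1
a_2 = 4: 49/5

49/5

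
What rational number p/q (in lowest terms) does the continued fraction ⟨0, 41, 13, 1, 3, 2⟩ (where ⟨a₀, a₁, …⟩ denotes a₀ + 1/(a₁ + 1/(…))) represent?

124/5093

Work from the innermost term outward:
Start with 2.
3 + 1/(2/1) = 3 + 1/2 = 7/2
1 + 1/(7/2) = 1 + 2/7 = 9/7
13 + 1/(9/7) = 13 + 7/9 = 124/9
41 + 1/(124/9) = 41 + 9/124 = 5093/124
0 + 1/(5093/124) = 0 + 124/5093 = 124/5093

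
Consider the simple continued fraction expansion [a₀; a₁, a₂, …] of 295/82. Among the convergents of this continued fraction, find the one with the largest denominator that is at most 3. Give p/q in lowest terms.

7/2

List convergents until the denominator exceeds the bound:
a_0 = 3: 3/1  (≤ bound)
a_1 = 1: 4/1  (≤ bound)
a_2 = 1: 7/2  (≤ bound)
a_3 = 2: 18/5  (> 3, stop)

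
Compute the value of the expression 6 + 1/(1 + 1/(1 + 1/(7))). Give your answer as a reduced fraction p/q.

98/15

Start with 7.
1 + 1/(7/1) = 1 + 1/7 = 8/7
1 + 1/(8/7) = 1 + 7/8 = 15/8
6 + 1/(15/8) = 6 + 8/15 = 98/15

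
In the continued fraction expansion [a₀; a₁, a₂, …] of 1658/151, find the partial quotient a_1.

⌊1658/151⌋ = 10, remainder 148
⌊151/148⌋ = 1, remainder 3

1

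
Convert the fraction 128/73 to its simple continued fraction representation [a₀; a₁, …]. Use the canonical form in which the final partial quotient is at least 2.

128 = 1·73 + 55, so a_0 = 1
73 = 1·55 + 18, so a_1 = 1
55 = 3·18 + 1, so a_2 = 3
18 = 18·1 + 0, so a_3 = 18

[1; 1, 3, 18]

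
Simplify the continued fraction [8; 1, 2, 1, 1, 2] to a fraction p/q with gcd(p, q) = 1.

Use the convergent recurrence hₖ = aₖ·hₖ₋₁ + hₖ₋₂ (and likewise for the denominators kₖ):
a_0 = 8: 8/1
a_1 = 1: 9/1
a_2 = 2: 26/3
a_3 = 1: 35/4
a_4 = 1: 61/7
a_5 = 2: 157/18

157/18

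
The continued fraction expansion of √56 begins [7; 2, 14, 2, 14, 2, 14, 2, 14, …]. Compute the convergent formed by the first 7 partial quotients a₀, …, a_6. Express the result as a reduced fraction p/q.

Collapse the nested fraction from the inside out:
Start with 14.
2 + 1/(14/1) = 2 + 1/14 = 29/14
14 + 1/(29/14) = 14 + 14/29 = 420/29
2 + 1/(420/29) = 2 + 29/420 = 869/420
14 + 1/(869/420) = 14 + 420/869 = 12586/869
2 + 1/(12586/869) = 2 + 869/12586 = 26041/12586
7 + 1/(26041/12586) = 7 + 12586/26041 = 194873/26041

194873/26041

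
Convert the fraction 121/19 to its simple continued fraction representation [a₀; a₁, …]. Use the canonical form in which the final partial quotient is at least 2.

[6; 2, 1, 2, 2]

121 = 6·19 + 7, so a_0 = 6
19 = 2·7 + 5, so a_1 = 2
7 = 1·5 + 2, so a_2 = 1
5 = 2·2 + 1, so a_3 = 2
2 = 2·1 + 0, so a_4 = 2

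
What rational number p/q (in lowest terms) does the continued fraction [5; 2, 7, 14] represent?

a_0 = 5: 5/1
a_1 = 2: 11/2
a_2 = 7: 82/15
a_3 = 14: 1159/212

1159/212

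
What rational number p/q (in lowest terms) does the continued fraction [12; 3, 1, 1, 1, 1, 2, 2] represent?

1375/112

a_0 = 12: 12/1
a_1 = 3: 37/3
a_2 = 1: 49/4
a_3 = 1: 86/7
a_4 = 1: 135/11
a_5 = 1: 221/18
a_6 = 2: 577/47
a_7 = 2: 1375/112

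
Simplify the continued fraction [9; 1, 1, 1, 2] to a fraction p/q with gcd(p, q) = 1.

77/8

Build up convergents one term at a time:
a_0 = 9: 9/1
a_1 = 1: 10/1
a_2 = 1: 19/2
a_3 = 1: 29/3
a_4 = 2: 77/8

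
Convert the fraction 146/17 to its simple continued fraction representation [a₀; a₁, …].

146 ÷ 17 → quotient 8, remainder 10
17 ÷ 10 → quotient 1, remainder 7
10 ÷ 7 → quotient 1, remainder 3
7 ÷ 3 → quotient 2, remainder 1
3 ÷ 1 → quotient 3, remainder 0

[8; 1, 1, 2, 3]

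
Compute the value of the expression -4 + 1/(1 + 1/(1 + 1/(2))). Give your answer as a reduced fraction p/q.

Compute successive convergents:
a_0 = -4: -4/1
a_1 = 1: -3/1
a_2 = 1: -7/2
a_3 = 2: -17/5

-17/5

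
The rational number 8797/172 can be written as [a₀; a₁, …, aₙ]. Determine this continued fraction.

[51; 6, 1, 7, 3]

8797 ÷ 172 → quotient 51, remainder 25
172 ÷ 25 → quotient 6, remainder 22
25 ÷ 22 → quotient 1, remainder 3
22 ÷ 3 → quotient 7, remainder 1
3 ÷ 1 → quotient 3, remainder 0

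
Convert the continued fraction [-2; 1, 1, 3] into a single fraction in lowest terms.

-10/7

Work from the innermost term outward:
Start with 3.
1 + 1/(3/1) = 1 + 1/3 = 4/3
1 + 1/(4/3) = 1 + 3/4 = 7/4
-2 + 1/(7/4) = -2 + 4/7 = -10/7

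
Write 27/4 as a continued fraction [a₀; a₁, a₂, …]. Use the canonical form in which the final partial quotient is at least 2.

⌊27/4⌋ = 6, remainder 3
⌊4/3⌋ = 1, remainder 1
⌊3/1⌋ = 3, remainder 0

[6; 1, 3]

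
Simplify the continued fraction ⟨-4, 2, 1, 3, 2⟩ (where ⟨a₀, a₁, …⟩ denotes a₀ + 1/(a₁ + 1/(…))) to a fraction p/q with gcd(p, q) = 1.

a_0 = -4: -4/1
a_1 = 2: -7/2
a_2 = 1: -11/3
a_3 = 3: -40/11
a_4 = 2: -91/25

-91/25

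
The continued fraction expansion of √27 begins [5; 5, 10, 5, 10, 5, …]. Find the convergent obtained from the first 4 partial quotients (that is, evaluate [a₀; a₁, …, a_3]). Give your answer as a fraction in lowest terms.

a_0 = 5: 5/1
a_1 = 5: 26/5
a_2 = 10: 265/51
a_3 = 5: 1351/260

1351/260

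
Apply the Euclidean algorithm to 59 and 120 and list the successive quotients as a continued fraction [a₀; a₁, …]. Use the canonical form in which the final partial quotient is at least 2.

⌊59/120⌋ = 0, remainder 59
⌊120/59⌋ = 2, remainder 2
⌊59/2⌋ = 29, remainder 1
⌊2/1⌋ = 2, remainder 0

[0; 2, 29, 2]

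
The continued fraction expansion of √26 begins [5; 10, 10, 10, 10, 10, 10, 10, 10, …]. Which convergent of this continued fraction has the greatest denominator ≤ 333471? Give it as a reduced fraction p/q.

530451/104030

a_0 = 5: 5/1  (≤ bound)
a_1 = 10: 51/10  (≤ bound)
a_2 = 10: 515/101  (≤ bound)
a_3 = 10: 5201/1020  (≤ bound)
a_4 = 10: 52525/10301  (≤ bound)
a_5 = 10: 530451/104030  (≤ bound)
a_6 = 10: 5357035/1050601  (> 333471, stop)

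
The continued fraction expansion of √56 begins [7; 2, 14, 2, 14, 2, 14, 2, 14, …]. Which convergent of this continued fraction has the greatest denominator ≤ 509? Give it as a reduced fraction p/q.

a_0 = 7: 7/1  (≤ bound)
a_1 = 2: 15/2  (≤ bound)
a_2 = 14: 217/29  (≤ bound)
a_3 = 2: 449/60  (≤ bound)
a_4 = 14: 6503/869  (> 509, stop)

449/60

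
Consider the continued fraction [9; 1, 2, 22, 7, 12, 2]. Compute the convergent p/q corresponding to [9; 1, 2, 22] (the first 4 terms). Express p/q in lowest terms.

Starting at the tail and folding back:
Start with 22.
2 + 1/(22/1) = 2 + 1/22 = 45/22
1 + 1/(45/22) = 1 + 22/45 = 67/45
9 + 1/(67/45) = 9 + 45/67 = 648/67

648/67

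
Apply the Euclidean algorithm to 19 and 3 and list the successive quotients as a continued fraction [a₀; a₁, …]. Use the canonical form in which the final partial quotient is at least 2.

[6; 3]

19 ÷ 3 → quotient 6, remainder 1
3 ÷ 1 → quotient 3, remainder 0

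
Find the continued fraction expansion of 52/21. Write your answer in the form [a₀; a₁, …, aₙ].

52 = 2·21 + 10, so a_0 = 2
21 = 2·10 + 1, so a_1 = 2
10 = 10·1 + 0, so a_2 = 10

[2; 2, 10]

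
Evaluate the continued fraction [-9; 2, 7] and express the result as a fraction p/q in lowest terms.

-128/15

a_0 = -9: -9/1
a_1 = 2: -17/2
a_2 = 7: -128/15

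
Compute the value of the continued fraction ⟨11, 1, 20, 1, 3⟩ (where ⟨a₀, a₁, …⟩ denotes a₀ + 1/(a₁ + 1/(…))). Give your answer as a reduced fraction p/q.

1040/87

Compute successive convergents:
a_0 = 11: 11/1
a_1 = 1: 12/1
a_2 = 20: 251/21
a_3 = 1: 263/22
a_4 = 3: 1040/87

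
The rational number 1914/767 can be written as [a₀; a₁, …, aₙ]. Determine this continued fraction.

1914 = 2·767 + 380, so a_0 = 2
767 = 2·380 + 7, so a_1 = 2
380 = 54·7 + 2, so a_2 = 54
7 = 3·2 + 1, so a_3 = 3
2 = 2·1 + 0, so a_4 = 2

[2; 2, 54, 3, 2]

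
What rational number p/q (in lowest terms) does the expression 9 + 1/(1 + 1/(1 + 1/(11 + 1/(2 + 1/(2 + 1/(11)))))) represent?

a_0 = 9: 9/1
a_1 = 1: 10/1
a_2 = 1: 19/2
a_3 = 11: 219/23
a_4 = 2: 457/48
a_5 = 2: 1133/119
a_6 = 11: 12920/1357

12920/1357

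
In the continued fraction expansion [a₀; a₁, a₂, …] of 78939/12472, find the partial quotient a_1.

Run the Euclidean algorithm, recording each quotient:
⌊78939/12472⌋ = 6, remainder 4107
⌊12472/4107⌋ = 3, remainder 151

3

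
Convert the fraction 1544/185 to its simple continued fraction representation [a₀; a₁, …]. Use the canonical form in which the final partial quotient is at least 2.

[8; 2, 1, 8, 7]

1544 = 8·185 + 64, so a_0 = 8
185 = 2·64 + 57, so a_1 = 2
64 = 1·57 + 7, so a_2 = 1
57 = 8·7 + 1, so a_3 = 8
7 = 7·1 + 0, so a_4 = 7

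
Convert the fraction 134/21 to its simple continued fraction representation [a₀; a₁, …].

[6; 2, 1, 1, 1, 2]

Run the Euclidean algorithm, recording each quotient:
⌊134/21⌋ = 6, remainder 8
⌊21/8⌋ = 2, remainder 5
⌊8/5⌋ = 1, remainder 3
⌊5/3⌋ = 1, remainder 2
⌊3/2⌋ = 1, remainder 1
⌊2/1⌋ = 2, remainder 0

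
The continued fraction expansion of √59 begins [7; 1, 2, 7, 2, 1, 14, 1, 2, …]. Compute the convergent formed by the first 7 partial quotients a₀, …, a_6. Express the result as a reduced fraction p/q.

7781/1013

Build up convergents one term at a time:
a_0 = 7: 7/1
a_1 = 1: 8/1
a_2 = 2: 23/3
a_3 = 7: 169/22
a_4 = 2: 361/47
a_5 = 1: 530/69
a_6 = 14: 7781/1013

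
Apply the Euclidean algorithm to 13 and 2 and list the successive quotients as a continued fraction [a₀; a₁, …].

[6; 2]

Repeatedly divide and take the remainder:
13 = 6·2 + 1, so a_0 = 6
2 = 2·1 + 0, so a_1 = 2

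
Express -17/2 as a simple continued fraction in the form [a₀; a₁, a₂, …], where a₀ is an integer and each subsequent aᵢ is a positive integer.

-17 ÷ 2 → quotient -9, remainder 1
2 ÷ 1 → quotient 2, remainder 0

[-9; 2]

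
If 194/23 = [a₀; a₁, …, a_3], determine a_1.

2

194 ÷ 23 → quotient 8, remainder 10
23 ÷ 10 → quotient 2, remainder 3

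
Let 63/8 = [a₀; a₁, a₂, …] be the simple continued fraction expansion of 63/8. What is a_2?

7

Apply division with remainder until the remainder is 0:
63 = 7·8 + 7, so a_0 = 7
8 = 1·7 + 1, so a_1 = 1
7 = 7·1 + 0, so a_2 = 7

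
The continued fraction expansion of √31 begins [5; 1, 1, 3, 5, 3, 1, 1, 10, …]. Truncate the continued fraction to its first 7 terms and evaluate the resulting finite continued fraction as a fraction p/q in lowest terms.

Build up convergents one term at a time:
a_0 = 5: 5/1
a_1 = 1: 6/1
a_2 = 1: 11/2
a_3 = 3: 39/7
a_4 = 5: 206/37
a_5 = 3: 657/118
a_6 = 1: 863/155

863/155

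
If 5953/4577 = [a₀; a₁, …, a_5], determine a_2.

3

⌊5953/4577⌋ = 1, remainder 1376
⌊4577/1376⌋ = 3, remainder 449
⌊1376/449⌋ = 3, remainder 29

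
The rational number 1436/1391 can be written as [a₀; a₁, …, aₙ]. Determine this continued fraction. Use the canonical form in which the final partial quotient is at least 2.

Repeatedly divide and take the remainder:
1436 = 1·1391 + 45, so a_0 = 1
1391 = 30·45 + 41, so a_1 = 30
45 = 1·41 + 4, so a_2 = 1
41 = 10·4 + 1, so a_3 = 10
4 = 4·1 + 0, so a_4 = 4

[1; 30, 1, 10, 4]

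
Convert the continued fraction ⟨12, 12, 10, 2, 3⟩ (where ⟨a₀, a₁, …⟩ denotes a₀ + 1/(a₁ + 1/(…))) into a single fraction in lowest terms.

Start with 3.
2 + 1/(3/1) = 2 + 1/3 = 7/3
10 + 1/(7/3) = 10 + 3/7 = 73/7
12 + 1/(73/7) = 12 + 7/73 = 883/73
12 + 1/(883/73) = 12 + 73/883 = 10669/883

10669/883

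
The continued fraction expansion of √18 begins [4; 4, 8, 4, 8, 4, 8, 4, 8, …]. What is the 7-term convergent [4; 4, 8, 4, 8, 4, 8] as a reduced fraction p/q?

a_0 = 4: 4/1
a_1 = 4: 17/4
a_2 = 8: 140/33
a_3 = 4: 577/136
a_4 = 8: 4756/1121
a_5 = 4: 19601/4620
a_6 = 8: 161564/38081

161564/38081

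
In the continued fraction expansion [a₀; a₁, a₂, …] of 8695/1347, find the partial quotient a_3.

15

⌊8695/1347⌋ = 6, remainder 613
⌊1347/613⌋ = 2, remainder 121
⌊613/121⌋ = 5, remainder 8
⌊121/8⌋ = 15, remainder 1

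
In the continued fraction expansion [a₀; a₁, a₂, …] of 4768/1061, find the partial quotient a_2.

⌊4768/1061⌋ = 4, remainder 524
⌊1061/524⌋ = 2, remainder 13
⌊524/13⌋ = 40, remainder 4

40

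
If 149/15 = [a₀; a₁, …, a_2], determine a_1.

149 ÷ 15 → quotient 9, remainder 14
15 ÷ 14 → quotient 1, remainder 1

1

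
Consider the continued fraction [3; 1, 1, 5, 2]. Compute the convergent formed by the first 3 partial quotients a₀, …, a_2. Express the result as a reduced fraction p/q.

Start with 1.
1 + 1/(1/1) = 1 + 1/1 = 2/1
3 + 1/(2/1) = 3 + 1/2 = 7/2

7/2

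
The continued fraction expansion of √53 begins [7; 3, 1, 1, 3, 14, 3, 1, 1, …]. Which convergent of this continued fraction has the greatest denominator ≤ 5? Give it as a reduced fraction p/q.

29/4

List convergents until the denominator exceeds the bound:
a_0 = 7: 7/1  (≤ bound)
a_1 = 3: 22/3  (≤ bound)
a_2 = 1: 29/4  (≤ bound)
a_3 = 1: 51/7  (> 5, stop)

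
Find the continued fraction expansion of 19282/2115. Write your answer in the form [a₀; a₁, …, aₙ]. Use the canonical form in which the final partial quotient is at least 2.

[9; 8, 1, 1, 3, 2, 15]

Run the Euclidean algorithm, recording each quotient:
19282 ÷ 2115 → quotient 9, remainder 247
2115 ÷ 247 → quotient 8, remainder 139
247 ÷ 139 → quotient 1, remainder 108
139 ÷ 108 → quotient 1, remainder 31
108 ÷ 31 → quotient 3, remainder 15
31 ÷ 15 → quotient 2, remainder 1
15 ÷ 1 → quotient 15, remainder 0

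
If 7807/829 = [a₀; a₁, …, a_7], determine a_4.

7807 ÷ 829 → quotient 9, remainder 346
829 ÷ 346 → quotient 2, remainder 137
346 ÷ 137 → quotient 2, remainder 72
137 ÷ 72 → quotient 1, remainder 65
72 ÷ 65 → quotient 1, remainder 7

1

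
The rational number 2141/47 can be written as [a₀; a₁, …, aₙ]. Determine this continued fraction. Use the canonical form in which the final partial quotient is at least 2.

⌊2141/47⌋ = 45, remainder 26
⌊47/26⌋ = 1, remainder 21
⌊26/21⌋ = 1, remainder 5
⌊21/5⌋ = 4, remainder 1
⌊5/1⌋ = 5, remainder 0

[45; 1, 1, 4, 5]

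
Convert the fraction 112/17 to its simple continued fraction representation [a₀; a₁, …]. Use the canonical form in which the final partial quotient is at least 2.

[6; 1, 1, 2, 3]

112 ÷ 17 → quotient 6, remainder 10
17 ÷ 10 → quotient 1, remainder 7
10 ÷ 7 → quotient 1, remainder 3
7 ÷ 3 → quotient 2, remainder 1
3 ÷ 1 → quotient 3, remainder 0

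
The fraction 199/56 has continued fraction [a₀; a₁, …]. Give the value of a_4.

6

199 ÷ 56 → quotient 3, remainder 31
56 ÷ 31 → quotient 1, remainder 25
31 ÷ 25 → quotient 1, remainder 6
25 ÷ 6 → quotient 4, remainder 1
6 ÷ 1 → quotient 6, remainder 0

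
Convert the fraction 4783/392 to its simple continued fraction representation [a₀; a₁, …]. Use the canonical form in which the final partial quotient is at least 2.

[12; 4, 1, 25, 3]

4783 ÷ 392 → quotient 12, remainder 79
392 ÷ 79 → quotient 4, remainder 76
79 ÷ 76 → quotient 1, remainder 3
76 ÷ 3 → quotient 25, remainder 1
3 ÷ 1 → quotient 3, remainder 0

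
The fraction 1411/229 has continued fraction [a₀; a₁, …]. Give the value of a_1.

1411 ÷ 229 → quotient 6, remainder 37
229 ÷ 37 → quotient 6, remainder 7

6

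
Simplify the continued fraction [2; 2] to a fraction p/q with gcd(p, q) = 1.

a_0 = 2: 2/1
a_1 = 2: 5/2

5/2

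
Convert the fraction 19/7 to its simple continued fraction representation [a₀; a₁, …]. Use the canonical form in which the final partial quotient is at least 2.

19 = 2·7 + 5, so a_0 = 2
7 = 1·5 + 2, so a_1 = 1
5 = 2·2 + 1, so a_2 = 2
2 = 2·1 + 0, so a_3 = 2

[2; 1, 2, 2]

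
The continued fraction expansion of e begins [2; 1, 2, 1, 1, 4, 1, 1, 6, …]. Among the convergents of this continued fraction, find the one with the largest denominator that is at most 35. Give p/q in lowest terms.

87/32

a_0 = 2: 2/1  (≤ bound)
a_1 = 1: 3/1  (≤ bound)
a_2 = 2: 8/3  (≤ bound)
a_3 = 1: 11/4  (≤ bound)
a_4 = 1: 19/7  (≤ bound)
a_5 = 4: 87/32  (≤ bound)
a_6 = 1: 106/39  (> 35, stop)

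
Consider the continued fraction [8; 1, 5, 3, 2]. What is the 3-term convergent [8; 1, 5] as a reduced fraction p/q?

53/6

Start with 5.
1 + 1/(5/1) = 1 + 1/5 = 6/5
8 + 1/(6/5) = 8 + 5/6 = 53/6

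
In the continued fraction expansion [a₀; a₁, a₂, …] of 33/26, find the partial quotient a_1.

3

Repeatedly divide and take the remainder:
⌊33/26⌋ = 1, remainder 7
⌊26/7⌋ = 3, remainder 5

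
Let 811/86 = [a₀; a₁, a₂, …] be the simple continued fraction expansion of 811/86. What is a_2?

⌊811/86⌋ = 9, remainder 37
⌊86/37⌋ = 2, remainder 12
⌊37/12⌋ = 3, remainder 1

3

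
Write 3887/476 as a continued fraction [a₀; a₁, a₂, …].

Run the Euclidean algorithm, recording each quotient:
3887 = 8·476 + 79, so a_0 = 8
476 = 6·79 + 2, so a_1 = 6
79 = 39·2 + 1, so a_2 = 39
2 = 2·1 + 0, so a_3 = 2

[8; 6, 39, 2]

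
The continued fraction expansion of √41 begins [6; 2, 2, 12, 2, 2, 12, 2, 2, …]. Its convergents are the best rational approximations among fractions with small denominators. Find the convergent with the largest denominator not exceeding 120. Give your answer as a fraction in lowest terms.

a_0 = 6: 6/1  (≤ bound)
a_1 = 2: 13/2  (≤ bound)
a_2 = 2: 32/5  (≤ bound)
a_3 = 12: 397/62  (≤ bound)
a_4 = 2: 826/129  (> 120, stop)

397/62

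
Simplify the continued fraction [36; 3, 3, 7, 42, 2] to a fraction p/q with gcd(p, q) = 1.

Start with 2.
42 + 1/(2/1) = 42 + 1/2 = 85/2
7 + 1/(85/2) = 7 + 2/85 = 597/85
3 + 1/(597/85) = 3 + 85/597 = 1876/597
3 + 1/(1876/597) = 3 + 597/1876 = 6225/1876
36 + 1/(6225/1876) = 36 + 1876/6225 = 225976/6225

225976/6225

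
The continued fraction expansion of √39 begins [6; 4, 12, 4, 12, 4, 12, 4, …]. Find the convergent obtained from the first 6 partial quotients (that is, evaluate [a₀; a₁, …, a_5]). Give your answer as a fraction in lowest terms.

62425/9996

Use the convergent recurrence hₖ = aₖ·hₖ₋₁ + hₖ₋₂ (and likewise for the denominators kₖ):
a_0 = 6: 6/1
a_1 = 4: 25/4
a_2 = 12: 306/49
a_3 = 4: 1249/200
a_4 = 12: 15294/2449
a_5 = 4: 62425/9996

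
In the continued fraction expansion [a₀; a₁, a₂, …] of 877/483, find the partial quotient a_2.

877 ÷ 483 → quotient 1, remainder 394
483 ÷ 394 → quotient 1, remainder 89
394 ÷ 89 → quotient 4, remainder 38

4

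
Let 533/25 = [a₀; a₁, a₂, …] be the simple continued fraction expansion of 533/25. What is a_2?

8

533 ÷ 25 → quotient 21, remainder 8
25 ÷ 8 → quotient 3, remainder 1
8 ÷ 1 → quotient 8, remainder 0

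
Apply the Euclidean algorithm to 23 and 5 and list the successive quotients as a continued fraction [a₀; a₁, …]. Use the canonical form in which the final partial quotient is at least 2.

Repeatedly divide and take the remainder:
23 = 4·5 + 3, so a_0 = 4
5 = 1·3 + 2, so a_1 = 1
3 = 1·2 + 1, so a_2 = 1
2 = 2·1 + 0, so a_3 = 2

[4; 1, 1, 2]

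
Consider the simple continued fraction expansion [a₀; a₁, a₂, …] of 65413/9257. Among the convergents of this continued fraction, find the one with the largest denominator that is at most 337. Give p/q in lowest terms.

1385/196

List convergents until the denominator exceeds the bound:
a_0 = 7: 7/1  (≤ bound)
a_1 = 15: 106/15  (≤ bound)
a_2 = 13: 1385/196  (≤ bound)
a_3 = 15: 20881/2955  (> 337, stop)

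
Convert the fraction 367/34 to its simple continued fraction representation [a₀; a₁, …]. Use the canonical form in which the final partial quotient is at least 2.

367 ÷ 34 → quotient 10, remainder 27
34 ÷ 27 → quotient 1, remainder 7
27 ÷ 7 → quotient 3, remainder 6
7 ÷ 6 → quotient 1, remainder 1
6 ÷ 1 → quotient 6, remainder 0

[10; 1, 3, 1, 6]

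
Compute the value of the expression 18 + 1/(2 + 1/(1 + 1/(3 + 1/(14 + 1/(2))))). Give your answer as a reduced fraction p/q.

5968/325

Use the convergent recurrence hₖ = aₖ·hₖ₋₁ + hₖ₋₂ (and likewise for the denominators kₖ):
a_0 = 18: 18/1
a_1 = 2: 37/2
a_2 = 1: 55/3
a_3 = 3: 202/11
a_4 = 14: 2883/157
a_5 = 2: 5968/325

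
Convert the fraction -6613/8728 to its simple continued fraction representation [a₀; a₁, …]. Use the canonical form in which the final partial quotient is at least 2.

⌊-6613/8728⌋ = -1, remainder 2115
⌊8728/2115⌋ = 4, remainder 268
⌊2115/268⌋ = 7, remainder 239
⌊268/239⌋ = 1, remainder 29
⌊239/29⌋ = 8, remainder 7
⌊29/7⌋ = 4, remainder 1
⌊7/1⌋ = 7, remainder 0

[-1; 4, 7, 1, 8, 4, 7]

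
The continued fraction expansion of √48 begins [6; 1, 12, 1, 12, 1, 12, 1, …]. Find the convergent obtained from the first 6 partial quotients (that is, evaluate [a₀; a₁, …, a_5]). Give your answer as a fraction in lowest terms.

1351/195

Use the convergent recurrence hₖ = aₖ·hₖ₋₁ + hₖ₋₂ (and likewise for the denominators kₖ):
a_0 = 6: 6/1
a_1 = 1: 7/1
a_2 = 12: 90/13
a_3 = 1: 97/14
a_4 = 12: 1254/181
a_5 = 1: 1351/195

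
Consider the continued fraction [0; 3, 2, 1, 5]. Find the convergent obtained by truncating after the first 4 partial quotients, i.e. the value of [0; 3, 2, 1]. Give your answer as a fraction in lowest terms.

3/10

a_0 = 0: 0/1
a_1 = 3: 1/3
a_2 = 2: 2/7
a_3 = 1: 3/10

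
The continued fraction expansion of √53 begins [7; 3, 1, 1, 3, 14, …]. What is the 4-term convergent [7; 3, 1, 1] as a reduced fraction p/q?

51/7

a_0 = 7: 7/1
a_1 = 3: 22/3
a_2 = 1: 29/4
a_3 = 1: 51/7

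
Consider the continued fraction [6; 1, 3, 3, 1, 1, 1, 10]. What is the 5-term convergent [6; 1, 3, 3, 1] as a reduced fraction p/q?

115/17

Collapse the nested fraction from the inside out:
Start with 1.
3 + 1/(1/1) = 3 + 1/1 = 4/1
3 + 1/(4/1) = 3 + 1/4 = 13/4
1 + 1/(13/4) = 1 + 4/13 = 17/13
6 + 1/(17/13) = 6 + 13/17 = 115/17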